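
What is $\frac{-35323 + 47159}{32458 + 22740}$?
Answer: $\frac{538}{2509} \approx 0.21443$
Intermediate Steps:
$\frac{-35323 + 47159}{32458 + 22740} = \frac{11836}{55198} = 11836 \cdot \frac{1}{55198} = \frac{538}{2509}$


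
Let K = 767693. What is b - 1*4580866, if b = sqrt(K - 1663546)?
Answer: -4580866 + I*sqrt(895853) ≈ -4.5809e+6 + 946.5*I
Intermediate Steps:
b = I*sqrt(895853) (b = sqrt(767693 - 1663546) = sqrt(-895853) = I*sqrt(895853) ≈ 946.5*I)
b - 1*4580866 = I*sqrt(895853) - 1*4580866 = I*sqrt(895853) - 4580866 = -4580866 + I*sqrt(895853)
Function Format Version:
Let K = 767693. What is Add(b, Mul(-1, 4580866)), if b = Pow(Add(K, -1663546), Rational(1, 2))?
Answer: Add(-4580866, Mul(I, Pow(895853, Rational(1, 2)))) ≈ Add(-4.5809e+6, Mul(946.50, I))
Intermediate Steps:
b = Mul(I, Pow(895853, Rational(1, 2))) (b = Pow(Add(767693, -1663546), Rational(1, 2)) = Pow(-895853, Rational(1, 2)) = Mul(I, Pow(895853, Rational(1, 2))) ≈ Mul(946.50, I))
Add(b, Mul(-1, 4580866)) = Add(Mul(I, Pow(895853, Rational(1, 2))), Mul(-1, 4580866)) = Add(Mul(I, Pow(895853, Rational(1, 2))), -4580866) = Add(-4580866, Mul(I, Pow(895853, Rational(1, 2))))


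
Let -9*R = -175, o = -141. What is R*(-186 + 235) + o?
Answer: 7306/9 ≈ 811.78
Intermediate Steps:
R = 175/9 (R = -⅑*(-175) = 175/9 ≈ 19.444)
R*(-186 + 235) + o = 175*(-186 + 235)/9 - 141 = (175/9)*49 - 141 = 8575/9 - 141 = 7306/9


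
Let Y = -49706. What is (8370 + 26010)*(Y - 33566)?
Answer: -2862891360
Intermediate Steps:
(8370 + 26010)*(Y - 33566) = (8370 + 26010)*(-49706 - 33566) = 34380*(-83272) = -2862891360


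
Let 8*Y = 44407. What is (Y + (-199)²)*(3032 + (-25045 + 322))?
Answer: -7835114565/8 ≈ -9.7939e+8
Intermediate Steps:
Y = 44407/8 (Y = (⅛)*44407 = 44407/8 ≈ 5550.9)
(Y + (-199)²)*(3032 + (-25045 + 322)) = (44407/8 + (-199)²)*(3032 + (-25045 + 322)) = (44407/8 + 39601)*(3032 - 24723) = (361215/8)*(-21691) = -7835114565/8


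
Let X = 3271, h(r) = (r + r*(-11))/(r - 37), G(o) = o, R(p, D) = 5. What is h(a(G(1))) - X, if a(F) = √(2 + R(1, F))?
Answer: -2227516/681 + 185*√7/681 ≈ -3270.2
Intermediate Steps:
a(F) = √7 (a(F) = √(2 + 5) = √7)
h(r) = -10*r/(-37 + r) (h(r) = (r - 11*r)/(-37 + r) = (-10*r)/(-37 + r) = -10*r/(-37 + r))
h(a(G(1))) - X = -10*√7/(-37 + √7) - 1*3271 = -10*√7/(-37 + √7) - 3271 = -3271 - 10*√7/(-37 + √7)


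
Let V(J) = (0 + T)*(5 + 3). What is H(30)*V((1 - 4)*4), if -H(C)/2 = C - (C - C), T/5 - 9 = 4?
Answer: -31200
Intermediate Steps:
T = 65 (T = 45 + 5*4 = 45 + 20 = 65)
V(J) = 520 (V(J) = (0 + 65)*(5 + 3) = 65*8 = 520)
H(C) = -2*C (H(C) = -2*(C - (C - C)) = -2*(C - 1*0) = -2*(C + 0) = -2*C)
H(30)*V((1 - 4)*4) = -2*30*520 = -60*520 = -31200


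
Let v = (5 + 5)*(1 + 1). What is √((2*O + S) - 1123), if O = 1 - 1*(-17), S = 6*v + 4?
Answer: 3*I*√107 ≈ 31.032*I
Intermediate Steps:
v = 20 (v = 10*2 = 20)
S = 124 (S = 6*20 + 4 = 120 + 4 = 124)
O = 18 (O = 1 + 17 = 18)
√((2*O + S) - 1123) = √((2*18 + 124) - 1123) = √((36 + 124) - 1123) = √(160 - 1123) = √(-963) = 3*I*√107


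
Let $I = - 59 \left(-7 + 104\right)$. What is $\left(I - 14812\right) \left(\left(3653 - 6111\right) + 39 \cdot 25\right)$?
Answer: $30453405$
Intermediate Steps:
$I = -5723$ ($I = \left(-59\right) 97 = -5723$)
$\left(I - 14812\right) \left(\left(3653 - 6111\right) + 39 \cdot 25\right) = \left(-5723 - 14812\right) \left(\left(3653 - 6111\right) + 39 \cdot 25\right) = - 20535 \left(\left(3653 - 6111\right) + 975\right) = - 20535 \left(-2458 + 975\right) = \left(-20535\right) \left(-1483\right) = 30453405$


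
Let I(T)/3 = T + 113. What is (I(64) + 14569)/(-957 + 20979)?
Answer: 7550/10011 ≈ 0.75417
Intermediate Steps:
I(T) = 339 + 3*T (I(T) = 3*(T + 113) = 3*(113 + T) = 339 + 3*T)
(I(64) + 14569)/(-957 + 20979) = ((339 + 3*64) + 14569)/(-957 + 20979) = ((339 + 192) + 14569)/20022 = (531 + 14569)*(1/20022) = 15100*(1/20022) = 7550/10011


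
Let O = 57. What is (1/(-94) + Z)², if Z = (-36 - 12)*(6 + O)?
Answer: 80802042049/8836 ≈ 9.1446e+6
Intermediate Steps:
Z = -3024 (Z = (-36 - 12)*(6 + 57) = -48*63 = -3024)
(1/(-94) + Z)² = (1/(-94) - 3024)² = (-1/94 - 3024)² = (-284257/94)² = 80802042049/8836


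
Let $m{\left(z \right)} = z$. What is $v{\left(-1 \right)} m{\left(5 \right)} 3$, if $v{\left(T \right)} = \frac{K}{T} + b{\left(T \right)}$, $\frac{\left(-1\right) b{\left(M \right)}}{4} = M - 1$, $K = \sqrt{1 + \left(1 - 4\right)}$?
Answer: $120 - 15 i \sqrt{2} \approx 120.0 - 21.213 i$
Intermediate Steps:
$K = i \sqrt{2}$ ($K = \sqrt{1 - 3} = \sqrt{-2} = i \sqrt{2} \approx 1.4142 i$)
$b{\left(M \right)} = 4 - 4 M$ ($b{\left(M \right)} = - 4 \left(M - 1\right) = - 4 \left(-1 + M\right) = 4 - 4 M$)
$v{\left(T \right)} = 4 - 4 T + \frac{i \sqrt{2}}{T}$ ($v{\left(T \right)} = \frac{i \sqrt{2}}{T} - \left(-4 + 4 T\right) = 4 - 4 T + \frac{i \sqrt{2}}{T}$)
$v{\left(-1 \right)} m{\left(5 \right)} 3 = \left(4 - -4 + \frac{i \sqrt{2}}{-1}\right) 5 \cdot 3 = \left(4 + 4 + i \sqrt{2} \left(-1\right)\right) 5 \cdot 3 = \left(4 + 4 - i \sqrt{2}\right) 5 \cdot 3 = \left(8 - i \sqrt{2}\right) 5 \cdot 3 = \left(40 - 5 i \sqrt{2}\right) 3 = 120 - 15 i \sqrt{2}$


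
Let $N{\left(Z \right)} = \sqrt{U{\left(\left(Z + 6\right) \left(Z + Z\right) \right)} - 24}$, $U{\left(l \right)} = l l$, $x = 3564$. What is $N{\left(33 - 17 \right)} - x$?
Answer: $-3564 + 2 \sqrt{123898} \approx -2860.0$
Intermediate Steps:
$U{\left(l \right)} = l^{2}$
$N{\left(Z \right)} = \sqrt{-24 + 4 Z^{2} \left(6 + Z\right)^{2}}$ ($N{\left(Z \right)} = \sqrt{\left(\left(Z + 6\right) \left(Z + Z\right)\right)^{2} - 24} = \sqrt{\left(\left(6 + Z\right) 2 Z\right)^{2} - 24} = \sqrt{\left(2 Z \left(6 + Z\right)\right)^{2} - 24} = \sqrt{4 Z^{2} \left(6 + Z\right)^{2} - 24} = \sqrt{-24 + 4 Z^{2} \left(6 + Z\right)^{2}}$)
$N{\left(33 - 17 \right)} - x = 2 \sqrt{-6 + \left(33 - 17\right)^{2} \left(6 + \left(33 - 17\right)\right)^{2}} - 3564 = 2 \sqrt{-6 + 16^{2} \left(6 + 16\right)^{2}} - 3564 = 2 \sqrt{-6 + 256 \cdot 22^{2}} - 3564 = 2 \sqrt{-6 + 256 \cdot 484} - 3564 = 2 \sqrt{-6 + 123904} - 3564 = 2 \sqrt{123898} - 3564 = -3564 + 2 \sqrt{123898}$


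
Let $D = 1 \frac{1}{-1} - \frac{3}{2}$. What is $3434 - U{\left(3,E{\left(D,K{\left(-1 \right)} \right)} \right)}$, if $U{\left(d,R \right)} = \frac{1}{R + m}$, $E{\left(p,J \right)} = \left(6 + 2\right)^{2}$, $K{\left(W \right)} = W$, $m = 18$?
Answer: $\frac{281587}{82} \approx 3434.0$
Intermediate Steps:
$D = - \frac{5}{2}$ ($D = 1 \left(-1\right) - \frac{3}{2} = -1 - \frac{3}{2} = - \frac{5}{2} \approx -2.5$)
$E{\left(p,J \right)} = 64$ ($E{\left(p,J \right)} = 8^{2} = 64$)
$U{\left(d,R \right)} = \frac{1}{18 + R}$ ($U{\left(d,R \right)} = \frac{1}{R + 18} = \frac{1}{18 + R}$)
$3434 - U{\left(3,E{\left(D,K{\left(-1 \right)} \right)} \right)} = 3434 - \frac{1}{18 + 64} = 3434 - \frac{1}{82} = \frac{281587}{82}$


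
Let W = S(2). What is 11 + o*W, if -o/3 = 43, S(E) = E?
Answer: -247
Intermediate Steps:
W = 2
o = -129 (o = -3*43 = -129)
11 + o*W = 11 - 129*2 = 11 - 258 = -247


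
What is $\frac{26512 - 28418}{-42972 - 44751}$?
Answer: $\frac{1906}{87723} \approx 0.021727$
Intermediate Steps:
$\frac{26512 - 28418}{-42972 - 44751} = \frac{26512 - 28418}{-87723} = \left(-1906\right) \left(- \frac{1}{87723}\right) = \frac{1906}{87723}$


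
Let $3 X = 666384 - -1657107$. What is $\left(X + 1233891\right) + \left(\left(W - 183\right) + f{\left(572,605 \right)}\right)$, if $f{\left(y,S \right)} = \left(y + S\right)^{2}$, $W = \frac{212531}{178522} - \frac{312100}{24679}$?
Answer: $\frac{14950993074000241}{4405744438} \approx 3.3935 \cdot 10^{6}$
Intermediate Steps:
$X = 774497$ ($X = \frac{666384 - -1657107}{3} = \frac{666384 + 1657107}{3} = \frac{1}{3} \cdot 2323491 = 774497$)
$W = - \frac{50471663651}{4405744438}$ ($W = 212531 \cdot \frac{1}{178522} - \frac{312100}{24679} = \frac{212531}{178522} - \frac{312100}{24679} = - \frac{50471663651}{4405744438} \approx -11.456$)
$f{\left(y,S \right)} = \left(S + y\right)^{2}$
$\left(X + 1233891\right) + \left(\left(W - 183\right) + f{\left(572,605 \right)}\right) = \left(774497 + 1233891\right) + \left(\left(- \frac{50471663651}{4405744438} - 183\right) + \left(605 + 572\right)^{2}\right) = 2008388 - \left(\frac{856722895805}{4405744438} - 1177^{2}\right) = 2008388 + \left(- \frac{856722895805}{4405744438} + 1385329\right) = 2008388 + \frac{6102548813654297}{4405744438} = \frac{14950993074000241}{4405744438}$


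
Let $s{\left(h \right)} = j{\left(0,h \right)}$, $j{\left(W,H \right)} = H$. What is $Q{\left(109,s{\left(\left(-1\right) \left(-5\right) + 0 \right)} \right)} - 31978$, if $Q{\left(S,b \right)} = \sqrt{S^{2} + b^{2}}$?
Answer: $-31978 + \sqrt{11906} \approx -31869.0$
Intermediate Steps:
$s{\left(h \right)} = h$
$Q{\left(109,s{\left(\left(-1\right) \left(-5\right) + 0 \right)} \right)} - 31978 = \sqrt{109^{2} + \left(\left(-1\right) \left(-5\right) + 0\right)^{2}} - 31978 = \sqrt{11881 + \left(5 + 0\right)^{2}} - 31978 = \sqrt{11881 + 5^{2}} - 31978 = \sqrt{11881 + 25} - 31978 = \sqrt{11906} - 31978 = -31978 + \sqrt{11906}$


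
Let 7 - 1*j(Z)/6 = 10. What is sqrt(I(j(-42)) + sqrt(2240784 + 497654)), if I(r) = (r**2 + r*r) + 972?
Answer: sqrt(1620 + sqrt(2738438)) ≈ 57.226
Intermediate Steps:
j(Z) = -18 (j(Z) = 42 - 6*10 = 42 - 60 = -18)
I(r) = 972 + 2*r**2 (I(r) = (r**2 + r**2) + 972 = 2*r**2 + 972 = 972 + 2*r**2)
sqrt(I(j(-42)) + sqrt(2240784 + 497654)) = sqrt((972 + 2*(-18)**2) + sqrt(2240784 + 497654)) = sqrt((972 + 2*324) + sqrt(2738438)) = sqrt((972 + 648) + sqrt(2738438)) = sqrt(1620 + sqrt(2738438))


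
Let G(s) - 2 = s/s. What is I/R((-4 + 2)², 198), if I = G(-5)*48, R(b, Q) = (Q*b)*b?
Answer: 1/22 ≈ 0.045455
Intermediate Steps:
G(s) = 3 (G(s) = 2 + s/s = 2 + 1 = 3)
R(b, Q) = Q*b²
I = 144 (I = 3*48 = 144)
I/R((-4 + 2)², 198) = 144/((198*((-4 + 2)²)²)) = 144/((198*((-2)²)²)) = 144/((198*4²)) = 144/((198*16)) = 144/3168 = 144*(1/3168) = 1/22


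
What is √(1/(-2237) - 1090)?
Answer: I*√5454546447/2237 ≈ 33.015*I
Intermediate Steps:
√(1/(-2237) - 1090) = √(-1/2237 - 1090) = √(-2438331/2237) = I*√5454546447/2237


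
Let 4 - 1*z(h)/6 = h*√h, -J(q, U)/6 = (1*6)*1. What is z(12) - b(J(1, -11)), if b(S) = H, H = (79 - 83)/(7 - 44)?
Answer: 884/37 - 144*√3 ≈ -225.52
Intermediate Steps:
J(q, U) = -36 (J(q, U) = -6*1*6 = -36)
z(h) = 24 - 6*h^(3/2) (z(h) = 24 - 6*h*√h = 24 - 6*h^(3/2))
H = 4/37 (H = -4/(-37) = -4*(-1/37) = 4/37 ≈ 0.10811)
b(S) = 4/37
z(12) - b(J(1, -11)) = (24 - 144*√3) - 1*4/37 = (24 - 144*√3) - 4/37 = 884/37 - 144*√3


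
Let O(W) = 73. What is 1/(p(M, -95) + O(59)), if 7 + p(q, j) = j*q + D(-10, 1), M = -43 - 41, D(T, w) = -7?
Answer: 1/8039 ≈ 0.00012439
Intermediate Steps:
M = -84
p(q, j) = -14 + j*q (p(q, j) = -7 + (j*q - 7) = -7 + (-7 + j*q) = -14 + j*q)
1/(p(M, -95) + O(59)) = 1/((-14 - 95*(-84)) + 73) = 1/((-14 + 7980) + 73) = 1/(7966 + 73) = 1/8039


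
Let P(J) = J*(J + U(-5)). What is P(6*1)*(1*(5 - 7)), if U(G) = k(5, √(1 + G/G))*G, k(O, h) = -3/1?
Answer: -252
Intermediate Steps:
k(O, h) = -3 (k(O, h) = -3*1 = -3)
U(G) = -3*G
P(J) = J*(15 + J) (P(J) = J*(J - 3*(-5)) = J*(J + 15) = J*(15 + J))
P(6*1)*(1*(5 - 7)) = ((6*1)*(15 + 6*1))*(1*(5 - 7)) = (6*(15 + 6))*(1*(-2)) = (6*21)*(-2) = 126*(-2) = -252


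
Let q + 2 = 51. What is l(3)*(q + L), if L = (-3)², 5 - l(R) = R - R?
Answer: 290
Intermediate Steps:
q = 49 (q = -2 + 51 = 49)
l(R) = 5 (l(R) = 5 - (R - R) = 5 - 1*0 = 5 + 0 = 5)
L = 9
l(3)*(q + L) = 5*(49 + 9) = 5*58 = 290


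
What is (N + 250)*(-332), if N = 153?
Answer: -133796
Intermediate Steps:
(N + 250)*(-332) = (153 + 250)*(-332) = 403*(-332) = -133796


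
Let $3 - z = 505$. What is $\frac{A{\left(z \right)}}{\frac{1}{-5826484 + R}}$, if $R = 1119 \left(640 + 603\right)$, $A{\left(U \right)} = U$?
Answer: $2226654634$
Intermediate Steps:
$z = -502$ ($z = 3 - 505 = -502$)
$R = 1390917$ ($R = 1119 \cdot 1243 = 1390917$)
$\frac{A{\left(z \right)}}{\frac{1}{-5826484 + R}} = - \frac{502}{\frac{1}{-5826484 + 1390917}} = - \frac{502}{\frac{1}{-4435567}} = - \frac{502}{- \frac{1}{4435567}} = \left(-502\right) \left(-4435567\right) = 2226654634$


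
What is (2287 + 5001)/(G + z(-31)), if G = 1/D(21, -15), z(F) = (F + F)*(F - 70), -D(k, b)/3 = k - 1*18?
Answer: 65592/56357 ≈ 1.1639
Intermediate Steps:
D(k, b) = 54 - 3*k (D(k, b) = -3*(k - 1*18) = -3*(k - 18) = -3*(-18 + k) = 54 - 3*k)
z(F) = 2*F*(-70 + F) (z(F) = (2*F)*(-70 + F) = 2*F*(-70 + F))
G = -1/9 (G = 1/(54 - 3*21) = 1/(54 - 63) = 1/(-9) = -1/9 ≈ -0.11111)
(2287 + 5001)/(G + z(-31)) = (2287 + 5001)/(-1/9 + 2*(-31)*(-70 - 31)) = 7288/(-1/9 + 2*(-31)*(-101)) = 7288/(-1/9 + 6262) = 7288/(56357/9) = 7288*(9/56357) = 65592/56357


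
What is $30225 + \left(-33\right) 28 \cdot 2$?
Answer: $28377$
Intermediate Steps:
$30225 + \left(-33\right) 28 \cdot 2 = 30225 - 1848 = 28377$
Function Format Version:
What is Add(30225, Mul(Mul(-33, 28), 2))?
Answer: 28377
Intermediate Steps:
Add(30225, Mul(Mul(-33, 28), 2)) = Add(30225, Mul(-924, 2)) = Add(30225, -1848) = 28377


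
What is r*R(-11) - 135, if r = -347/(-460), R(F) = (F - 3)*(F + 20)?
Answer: -52911/230 ≈ -230.05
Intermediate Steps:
R(F) = (-3 + F)*(20 + F)
r = 347/460 (r = -347*(-1/460) = 347/460 ≈ 0.75435)
r*R(-11) - 135 = 347*(-60 + (-11)**2 + 17*(-11))/460 - 135 = 347*(-60 + 121 - 187)/460 - 135 = (347/460)*(-126) - 135 = -21861/230 - 135 = -52911/230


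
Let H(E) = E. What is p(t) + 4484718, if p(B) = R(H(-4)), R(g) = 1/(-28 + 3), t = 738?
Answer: 112117949/25 ≈ 4.4847e+6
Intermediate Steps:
R(g) = -1/25 (R(g) = 1/(-25) = -1/25)
p(B) = -1/25
p(t) + 4484718 = -1/25 + 4484718 = 112117949/25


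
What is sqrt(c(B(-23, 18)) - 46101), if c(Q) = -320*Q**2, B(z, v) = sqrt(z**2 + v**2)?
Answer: I*sqrt(319061) ≈ 564.85*I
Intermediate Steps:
B(z, v) = sqrt(v**2 + z**2)
sqrt(c(B(-23, 18)) - 46101) = sqrt(-320*(sqrt(18**2 + (-23)**2))**2 - 46101) = sqrt(-320*(sqrt(324 + 529))**2 - 46101) = sqrt(-320*(sqrt(853))**2 - 46101) = sqrt(-320*853 - 46101) = sqrt(-272960 - 46101) = sqrt(-319061) = I*sqrt(319061)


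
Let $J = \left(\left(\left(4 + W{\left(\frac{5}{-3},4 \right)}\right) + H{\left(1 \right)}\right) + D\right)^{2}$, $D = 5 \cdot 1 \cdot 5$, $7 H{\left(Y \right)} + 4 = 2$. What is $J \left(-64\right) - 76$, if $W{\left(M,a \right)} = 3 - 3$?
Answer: $- \frac{2589388}{49} \approx -52845.0$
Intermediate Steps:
$H{\left(Y \right)} = - \frac{2}{7}$ ($H{\left(Y \right)} = - \frac{4}{7} + \frac{1}{7} \cdot 2 = - \frac{4}{7} + \frac{2}{7} = - \frac{2}{7}$)
$W{\left(M,a \right)} = 0$
$D = 25$ ($D = 5 \cdot 5 = 25$)
$J = \frac{40401}{49}$ ($J = \left(\left(\left(4 + 0\right) - \frac{2}{7}\right) + 25\right)^{2} = \left(\left(4 - \frac{2}{7}\right) + 25\right)^{2} = \left(\frac{26}{7} + 25\right)^{2} = \left(\frac{201}{7}\right)^{2} = \frac{40401}{49} \approx 824.51$)
$J \left(-64\right) - 76 = \frac{40401}{49} \left(-64\right) - 76 = - \frac{2585664}{49} - 76 = - \frac{2589388}{49}$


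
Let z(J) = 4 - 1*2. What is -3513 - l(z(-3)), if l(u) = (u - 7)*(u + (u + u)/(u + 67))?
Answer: -241687/69 ≈ -3502.7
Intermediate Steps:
z(J) = 2 (z(J) = 4 - 2 = 2)
l(u) = (-7 + u)*(u + 2*u/(67 + u)) (l(u) = (-7 + u)*(u + (2*u)/(67 + u)) = (-7 + u)*(u + 2*u/(67 + u)))
-3513 - l(z(-3)) = -3513 - 2*(-483 + 2² + 62*2)/(67 + 2) = -3513 - 2*(-483 + 4 + 124)/69 = -3513 - 2*(-355)/69 = -3513 - 1*(-710/69) = -3513 + 710/69 = -241687/69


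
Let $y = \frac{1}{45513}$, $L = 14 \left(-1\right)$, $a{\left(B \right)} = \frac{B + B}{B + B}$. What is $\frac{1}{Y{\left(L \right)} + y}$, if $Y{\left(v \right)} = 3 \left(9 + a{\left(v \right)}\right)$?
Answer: $\frac{45513}{1365391} \approx 0.033333$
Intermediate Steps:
$a{\left(B \right)} = 1$ ($a{\left(B \right)} = \frac{2 B}{2 B} = 2 B \frac{1}{2 B} = 1$)
$L = -14$
$Y{\left(v \right)} = 30$ ($Y{\left(v \right)} = 3 \left(9 + 1\right) = 3 \cdot 10 = 30$)
$y = \frac{1}{45513} \approx 2.1972 \cdot 10^{-5}$
$\frac{1}{Y{\left(L \right)} + y} = \frac{1}{30 + \frac{1}{45513}} = \frac{1}{\frac{1365391}{45513}} = \frac{45513}{1365391}$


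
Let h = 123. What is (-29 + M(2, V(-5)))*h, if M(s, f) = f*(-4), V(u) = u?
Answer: -1107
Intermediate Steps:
M(s, f) = -4*f
(-29 + M(2, V(-5)))*h = (-29 - 4*(-5))*123 = (-29 + 20)*123 = -9*123 = -1107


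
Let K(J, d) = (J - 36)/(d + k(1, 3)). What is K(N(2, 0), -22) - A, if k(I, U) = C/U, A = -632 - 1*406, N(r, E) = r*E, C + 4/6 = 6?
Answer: 94620/91 ≈ 1039.8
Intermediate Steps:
C = 16/3 (C = -⅔ + 6 = 16/3 ≈ 5.3333)
N(r, E) = E*r
A = -1038 (A = -632 - 406 = -1038)
k(I, U) = 16/(3*U)
K(J, d) = (-36 + J)/(16/9 + d) (K(J, d) = (J - 36)/(d + (16/3)/3) = (-36 + J)/(d + (16/3)*(⅓)) = (-36 + J)/(d + 16/9) = (-36 + J)/(16/9 + d))
K(N(2, 0), -22) - A = 9*(-36 + 0*2)/(16 + 9*(-22)) - 1*(-1038) = 9*(-36 + 0)/(16 - 198) + 1038 = 9*(-36)/(-182) + 1038 = 9*(-1/182)*(-36) + 1038 = 162/91 + 1038 = 94620/91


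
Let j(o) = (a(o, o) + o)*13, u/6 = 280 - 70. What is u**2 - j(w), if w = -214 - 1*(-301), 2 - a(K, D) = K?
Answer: 1587574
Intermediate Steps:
a(K, D) = 2 - K
u = 1260 (u = 6*(280 - 70) = 6*210 = 1260)
w = 87 (w = -214 + 301 = 87)
j(o) = 26 (j(o) = ((2 - o) + o)*13 = 2*13 = 26)
u**2 - j(w) = 1260**2 - 1*26 = 1587600 - 26 = 1587574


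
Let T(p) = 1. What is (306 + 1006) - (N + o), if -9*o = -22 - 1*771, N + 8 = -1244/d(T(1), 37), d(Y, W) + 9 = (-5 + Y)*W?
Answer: 1729463/1413 ≈ 1224.0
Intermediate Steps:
d(Y, W) = -9 + W*(-5 + Y) (d(Y, W) = -9 + (-5 + Y)*W = -9 + W*(-5 + Y))
N = -12/157 (N = -8 - 1244/(-9 - 5*37 + 37*1) = -8 - 1244/(-9 - 185 + 37) = -8 - 1244/(-157) = -8 - 1244*(-1/157) = -8 + 1244/157 = -12/157 ≈ -0.076433)
o = 793/9 (o = -(-22 - 1*771)/9 = -(-22 - 771)/9 = -1/9*(-793) = 793/9 ≈ 88.111)
(306 + 1006) - (N + o) = (306 + 1006) - (-12/157 + 793/9) = 1312 - 1*124393/1413 = 1312 - 124393/1413 = 1729463/1413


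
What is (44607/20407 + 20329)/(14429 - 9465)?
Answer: 207449255/50650174 ≈ 4.0957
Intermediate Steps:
(44607/20407 + 20329)/(14429 - 9465) = (44607*(1/20407) + 20329)/4964 = (44607/20407 + 20329)*(1/4964) = (414898510/20407)*(1/4964) = 207449255/50650174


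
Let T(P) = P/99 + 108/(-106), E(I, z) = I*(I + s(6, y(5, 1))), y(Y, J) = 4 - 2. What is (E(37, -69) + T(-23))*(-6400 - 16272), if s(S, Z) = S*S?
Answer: -321162075104/5247 ≈ -6.1209e+7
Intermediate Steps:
y(Y, J) = 2
s(S, Z) = S²
E(I, z) = I*(36 + I) (E(I, z) = I*(I + 6²) = I*(I + 36) = I*(36 + I))
T(P) = -54/53 + P/99 (T(P) = P*(1/99) + 108*(-1/106) = P/99 - 54/53 = -54/53 + P/99)
(E(37, -69) + T(-23))*(-6400 - 16272) = (37*(36 + 37) + (-54/53 + (1/99)*(-23)))*(-6400 - 16272) = (37*73 + (-54/53 - 23/99))*(-22672) = (2701 - 6565/5247)*(-22672) = (14165582/5247)*(-22672) = -321162075104/5247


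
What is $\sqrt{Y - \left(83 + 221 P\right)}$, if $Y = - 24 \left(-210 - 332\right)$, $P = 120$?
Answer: $i \sqrt{13595} \approx 116.6 i$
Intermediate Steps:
$Y = 13008$ ($Y = \left(-24\right) \left(-542\right) = 13008$)
$\sqrt{Y - \left(83 + 221 P\right)} = \sqrt{13008 - 26603} = \sqrt{-13595} = i \sqrt{13595}$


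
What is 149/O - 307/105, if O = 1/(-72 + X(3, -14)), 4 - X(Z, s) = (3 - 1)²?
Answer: -1126747/105 ≈ -10731.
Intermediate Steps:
X(Z, s) = 0 (X(Z, s) = 4 - (3 - 1)² = 4 - 1*2² = 4 - 1*4 = 4 - 4 = 0)
O = -1/72 (O = 1/(-72 + 0) = 1/(-72) = -1/72 ≈ -0.013889)
149/O - 307/105 = 149/(-1/72) - 307/105 = 149*(-72) - 307*1/105 = -10728 - 307/105 = -1126747/105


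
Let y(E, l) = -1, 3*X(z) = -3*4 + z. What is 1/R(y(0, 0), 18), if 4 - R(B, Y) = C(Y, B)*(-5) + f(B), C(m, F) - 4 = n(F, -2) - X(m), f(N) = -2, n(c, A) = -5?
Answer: -1/9 ≈ -0.11111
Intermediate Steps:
X(z) = -4 + z/3 (X(z) = (-3*4 + z)/3 = (-12 + z)/3 = -4 + z/3)
C(m, F) = 3 - m/3 (C(m, F) = 4 + (-5 - (-4 + m/3)) = 4 + (-5 + (4 - m/3)) = 4 + (-1 - m/3) = 3 - m/3)
R(B, Y) = 21 - 5*Y/3 (R(B, Y) = 4 - ((3 - Y/3)*(-5) - 2) = 4 - ((-15 + 5*Y/3) - 2) = 4 - (-17 + 5*Y/3) = 4 + (17 - 5*Y/3) = 21 - 5*Y/3)
1/R(y(0, 0), 18) = 1/(21 - 5/3*18) = 1/(21 - 30) = 1/(-9) = -1/9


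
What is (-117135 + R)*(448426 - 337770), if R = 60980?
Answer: -6213887680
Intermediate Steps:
(-117135 + R)*(448426 - 337770) = (-117135 + 60980)*(448426 - 337770) = -56155*110656 = -6213887680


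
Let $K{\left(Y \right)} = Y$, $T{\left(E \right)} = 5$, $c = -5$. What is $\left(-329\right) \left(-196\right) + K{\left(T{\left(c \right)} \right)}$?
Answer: $64489$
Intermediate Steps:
$\left(-329\right) \left(-196\right) + K{\left(T{\left(c \right)} \right)} = \left(-329\right) \left(-196\right) + 5 = 64484 + 5 = 64489$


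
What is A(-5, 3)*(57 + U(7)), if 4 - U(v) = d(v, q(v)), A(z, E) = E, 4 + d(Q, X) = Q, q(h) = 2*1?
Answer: 174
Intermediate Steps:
q(h) = 2
d(Q, X) = -4 + Q
U(v) = 8 - v (U(v) = 4 - (-4 + v) = 4 + (4 - v) = 8 - v)
A(-5, 3)*(57 + U(7)) = 3*(57 + (8 - 1*7)) = 3*(57 + (8 - 7)) = 3*(57 + 1) = 3*58 = 174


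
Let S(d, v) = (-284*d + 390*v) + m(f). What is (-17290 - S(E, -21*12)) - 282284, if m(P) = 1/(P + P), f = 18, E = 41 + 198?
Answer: -4803049/36 ≈ -1.3342e+5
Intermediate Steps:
E = 239
m(P) = 1/(2*P)
S(d, v) = 1/36 - 284*d + 390*v (S(d, v) = (-284*d + 390*v) + (½)/18 = (-284*d + 390*v) + (½)*(1/18) = (-284*d + 390*v) + 1/36 = 1/36 - 284*d + 390*v)
(-17290 - S(E, -21*12)) - 282284 = (-17290 - (1/36 - 284*239 + 390*(-21*12))) - 282284 = (-17290 - (1/36 - 67876 + 390*(-252))) - 282284 = (-17290 - (1/36 - 67876 - 98280)) - 282284 = (-17290 - 1*(-5981615/36)) - 282284 = (-17290 + 5981615/36) - 282284 = 5359175/36 - 282284 = -4803049/36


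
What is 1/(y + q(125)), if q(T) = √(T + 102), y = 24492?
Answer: 24492/599857837 - √227/599857837 ≈ 4.0805e-5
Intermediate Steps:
q(T) = √(102 + T)
1/(y + q(125)) = 1/(24492 + √(102 + 125)) = 1/(24492 + √227)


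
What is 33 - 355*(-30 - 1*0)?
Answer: 10683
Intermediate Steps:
33 - 355*(-30 - 1*0) = 33 - 355*(-30 + 0) = 33 - 355*(-30) = 33 + 10650 = 10683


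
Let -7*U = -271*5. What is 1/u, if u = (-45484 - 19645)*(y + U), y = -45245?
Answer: 7/20539081440 ≈ 3.4081e-10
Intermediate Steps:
U = 1355/7 (U = -(-271)*5/7 = -⅐*(-1355) = 1355/7 ≈ 193.57)
u = 20539081440/7 (u = (-45484 - 19645)*(-45245 + 1355/7) = -65129*(-315360/7) = 20539081440/7 ≈ 2.9342e+9)
1/u = 1/(20539081440/7) = 7/20539081440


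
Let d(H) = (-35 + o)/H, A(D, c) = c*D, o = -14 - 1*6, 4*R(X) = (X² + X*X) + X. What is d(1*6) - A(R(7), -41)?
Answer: 12805/12 ≈ 1067.1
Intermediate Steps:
R(X) = X²/2 + X/4 (R(X) = ((X² + X*X) + X)/4 = ((X² + X²) + X)/4 = (2*X² + X)/4 = (X + 2*X²)/4 = X²/2 + X/4)
o = -20 (o = -14 - 6 = -20)
A(D, c) = D*c
d(H) = -55/H (d(H) = (-35 - 20)/H = -55/H)
d(1*6) - A(R(7), -41) = -55/(1*6) - (¼)*7*(1 + 2*7)*(-41) = -55/6 - (¼)*7*(1 + 14)*(-41) = -55*⅙ - (¼)*7*15*(-41) = -55/6 - 105*(-41)/4 = -55/6 - 1*(-4305/4) = -55/6 + 4305/4 = 12805/12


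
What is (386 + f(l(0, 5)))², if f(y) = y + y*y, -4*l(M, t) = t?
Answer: 38204761/256 ≈ 1.4924e+5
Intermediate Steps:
l(M, t) = -t/4
f(y) = y + y²
(386 + f(l(0, 5)))² = (386 + (-¼*5)*(1 - ¼*5))² = (386 - 5*(1 - 5/4)/4)² = (386 - 5/4*(-¼))² = (386 + 5/16)² = (6181/16)² = 38204761/256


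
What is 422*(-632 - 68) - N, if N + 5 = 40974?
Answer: -336369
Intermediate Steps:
N = 40969 (N = -5 + 40974 = 40969)
422*(-632 - 68) - N = 422*(-632 - 68) - 1*40969 = 422*(-700) - 40969 = -295400 - 40969 = -336369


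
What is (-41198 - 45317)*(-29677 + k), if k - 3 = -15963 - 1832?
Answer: 4106780535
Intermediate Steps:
k = -17792 (k = 3 + (-15963 - 1832) = 3 - 17795 = -17792)
(-41198 - 45317)*(-29677 + k) = (-41198 - 45317)*(-29677 - 17792) = -86515*(-47469) = 4106780535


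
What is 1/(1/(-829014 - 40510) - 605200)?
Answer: -869524/526235924801 ≈ -1.6523e-6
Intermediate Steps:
1/(1/(-829014 - 40510) - 605200) = 1/(1/(-869524) - 605200) = 1/(-1/869524 - 605200) = 1/(-526235924801/869524) = -869524/526235924801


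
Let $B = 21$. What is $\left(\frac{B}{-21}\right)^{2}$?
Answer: $1$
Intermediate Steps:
$\left(\frac{B}{-21}\right)^{2} = \left(\frac{21}{-21}\right)^{2} = \left(21 \left(- \frac{1}{21}\right)\right)^{2} = \left(-1\right)^{2} = 1$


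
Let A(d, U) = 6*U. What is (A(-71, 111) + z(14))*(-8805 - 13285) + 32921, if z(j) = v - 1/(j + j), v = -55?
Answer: -188485921/14 ≈ -1.3463e+7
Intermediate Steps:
z(j) = -55 - 1/(2*j) (z(j) = -55 - 1/(j + j) = -55 - 1/(2*j))
(A(-71, 111) + z(14))*(-8805 - 13285) + 32921 = (6*111 + (-55 - 1/2/14))*(-8805 - 13285) + 32921 = (666 + (-55 - 1/2*1/14))*(-22090) + 32921 = (666 + (-55 - 1/28))*(-22090) + 32921 = (666 - 1541/28)*(-22090) + 32921 = (17107/28)*(-22090) + 32921 = -188946815/14 + 32921 = -188485921/14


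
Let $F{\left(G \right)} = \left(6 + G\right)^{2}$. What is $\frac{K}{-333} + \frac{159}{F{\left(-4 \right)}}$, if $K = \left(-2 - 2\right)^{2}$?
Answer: $\frac{52883}{1332} \approx 39.702$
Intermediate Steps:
$K = 16$ ($K = \left(-4\right)^{2} = 16$)
$\frac{K}{-333} + \frac{159}{F{\left(-4 \right)}} = \frac{16}{-333} + \frac{159}{\left(6 - 4\right)^{2}} = 16 \left(- \frac{1}{333}\right) + \frac{159}{2^{2}} = - \frac{16}{333} + \frac{159}{4} = \frac{52883}{1332}$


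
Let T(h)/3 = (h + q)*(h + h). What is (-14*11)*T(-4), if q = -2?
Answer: -22176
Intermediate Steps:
T(h) = 6*h*(-2 + h) (T(h) = 3*((h - 2)*(h + h)) = 3*((-2 + h)*(2*h)) = 3*(2*h*(-2 + h)) = 6*h*(-2 + h))
(-14*11)*T(-4) = (-14*11)*(6*(-4)*(-2 - 4)) = -924*(-4)*(-6) = -154*144 = -22176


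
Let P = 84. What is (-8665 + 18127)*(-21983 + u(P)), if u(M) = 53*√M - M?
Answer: -208797954 + 1002972*√21 ≈ -2.0420e+8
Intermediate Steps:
u(M) = -M + 53*√M
(-8665 + 18127)*(-21983 + u(P)) = (-8665 + 18127)*(-21983 + (-1*84 + 53*√84)) = 9462*(-21983 + (-84 + 53*(2*√21))) = 9462*(-21983 + (-84 + 106*√21)) = 9462*(-22067 + 106*√21) = -208797954 + 1002972*√21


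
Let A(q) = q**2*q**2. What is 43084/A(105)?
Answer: 43084/121550625 ≈ 0.00035445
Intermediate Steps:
A(q) = q**4
43084/A(105) = 43084/(105**4) = 43084/121550625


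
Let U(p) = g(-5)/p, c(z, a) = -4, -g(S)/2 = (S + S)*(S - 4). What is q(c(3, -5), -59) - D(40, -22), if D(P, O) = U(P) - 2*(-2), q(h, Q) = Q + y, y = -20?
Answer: -157/2 ≈ -78.500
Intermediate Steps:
g(S) = -4*S*(-4 + S) (g(S) = -2*(S + S)*(S - 4) = -2*2*S*(-4 + S) = -4*S*(-4 + S))
U(p) = -180/p (U(p) = (4*(-5)*(4 - 1*(-5)))/p = (4*(-5)*(4 + 5))/p = (4*(-5)*9)/p = -180/p)
q(h, Q) = -20 + Q (q(h, Q) = Q - 20 = -20 + Q)
D(P, O) = 4 - 180/P (D(P, O) = -180/P - 2*(-2) = -180/P + 4 = 4 - 180/P)
q(c(3, -5), -59) - D(40, -22) = (-20 - 59) - (4 - 180/40) = -79 - (4 - 180*1/40) = -79 - (4 - 9/2) = -79 - 1*(-1/2) = -79 + 1/2 = -157/2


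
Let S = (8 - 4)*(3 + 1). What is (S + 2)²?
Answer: 324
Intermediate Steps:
S = 16 (S = 4*4 = 16)
(S + 2)² = (16 + 2)² = 18² = 324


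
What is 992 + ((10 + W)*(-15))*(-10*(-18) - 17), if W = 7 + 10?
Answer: -65023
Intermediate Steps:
W = 17
992 + ((10 + W)*(-15))*(-10*(-18) - 17) = 992 + ((10 + 17)*(-15))*(-10*(-18) - 17) = 992 + (27*(-15))*(180 - 17) = 992 - 405*163 = 992 - 66015 = -65023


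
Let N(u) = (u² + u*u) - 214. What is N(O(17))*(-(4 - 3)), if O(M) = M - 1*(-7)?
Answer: -938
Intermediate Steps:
O(M) = 7 + M (O(M) = M + 7 = 7 + M)
N(u) = -214 + 2*u² (N(u) = (u² + u²) - 214 = 2*u² - 214 = -214 + 2*u²)
N(O(17))*(-(4 - 3)) = (-214 + 2*(7 + 17)²)*(-(4 - 3)) = (-214 + 2*24²)*(-1*1) = (-214 + 2*576)*(-1) = (-214 + 1152)*(-1) = 938*(-1) = -938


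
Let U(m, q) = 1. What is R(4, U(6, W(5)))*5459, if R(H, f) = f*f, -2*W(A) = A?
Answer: 5459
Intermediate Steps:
W(A) = -A/2
R(H, f) = f**2
R(4, U(6, W(5)))*5459 = 1**2*5459 = 1*5459 = 5459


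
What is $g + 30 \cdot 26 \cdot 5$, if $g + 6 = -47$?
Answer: $3847$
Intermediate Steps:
$g = -53$ ($g = -6 - 47 = -53$)
$g + 30 \cdot 26 \cdot 5 = -53 + 30 \cdot 26 \cdot 5 = -53 + 30 \cdot 130 = -53 + 3900 = 3847$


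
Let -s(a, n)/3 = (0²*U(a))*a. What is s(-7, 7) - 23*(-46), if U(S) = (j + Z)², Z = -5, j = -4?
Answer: 1058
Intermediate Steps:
U(S) = 81 (U(S) = (-4 - 5)² = (-9)² = 81)
s(a, n) = 0 (s(a, n) = -3*0²*81*a = -3*0*81*a = -0*a = -3*0 = 0)
s(-7, 7) - 23*(-46) = 0 - 23*(-46) = 0 + 1058 = 1058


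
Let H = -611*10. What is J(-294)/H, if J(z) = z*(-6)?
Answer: -882/3055 ≈ -0.28871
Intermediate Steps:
J(z) = -6*z
H = -6110
J(-294)/H = -6*(-294)/(-6110) = 1764*(-1/6110) = -882/3055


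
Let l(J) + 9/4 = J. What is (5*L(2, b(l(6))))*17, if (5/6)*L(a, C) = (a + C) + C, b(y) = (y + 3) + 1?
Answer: 1785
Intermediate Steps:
l(J) = -9/4 + J
b(y) = 4 + y (b(y) = (3 + y) + 1 = 4 + y)
L(a, C) = 6*a/5 + 12*C/5 (L(a, C) = 6*((a + C) + C)/5 = 6*((C + a) + C)/5 = 6*(a + 2*C)/5 = 6*a/5 + 12*C/5)
(5*L(2, b(l(6))))*17 = (5*((6/5)*2 + 12*(4 + (-9/4 + 6))/5))*17 = (5*(12/5 + 12*(4 + 15/4)/5))*17 = (5*(12/5 + (12/5)*(31/4)))*17 = (5*(12/5 + 93/5))*17 = (5*21)*17 = 105*17 = 1785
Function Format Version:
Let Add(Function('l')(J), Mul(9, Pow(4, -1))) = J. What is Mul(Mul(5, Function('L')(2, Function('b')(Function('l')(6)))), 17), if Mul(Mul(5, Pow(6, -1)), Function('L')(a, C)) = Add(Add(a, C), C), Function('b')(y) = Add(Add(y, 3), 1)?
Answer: 1785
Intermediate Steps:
Function('l')(J) = Add(Rational(-9, 4), J)
Function('b')(y) = Add(4, y) (Function('b')(y) = Add(Add(3, y), 1) = Add(4, y))
Function('L')(a, C) = Add(Mul(Rational(6, 5), a), Mul(Rational(12, 5), C)) (Function('L')(a, C) = Mul(Rational(6, 5), Add(Add(a, C), C)) = Mul(Rational(6, 5), Add(Add(C, a), C)) = Mul(Rational(6, 5), Add(a, Mul(2, C))) = Add(Mul(Rational(6, 5), a), Mul(Rational(12, 5), C)))
Mul(Mul(5, Function('L')(2, Function('b')(Function('l')(6)))), 17) = Mul(Mul(5, Add(Mul(Rational(6, 5), 2), Mul(Rational(12, 5), Add(4, Add(Rational(-9, 4), 6))))), 17) = Mul(Mul(5, Add(Rational(12, 5), Mul(Rational(12, 5), Add(4, Rational(15, 4))))), 17) = Mul(Mul(5, Add(Rational(12, 5), Mul(Rational(12, 5), Rational(31, 4)))), 17) = Mul(Mul(5, Add(Rational(12, 5), Rational(93, 5))), 17) = Mul(Mul(5, 21), 17) = Mul(105, 17) = 1785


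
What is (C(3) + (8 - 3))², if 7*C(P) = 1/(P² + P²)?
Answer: 398161/15876 ≈ 25.079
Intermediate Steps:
C(P) = 1/(14*P²) (C(P) = 1/(7*(P² + P²)) = 1/(7*((2*P²))) = (1/(2*P²))/7 = 1/(14*P²))
(C(3) + (8 - 3))² = ((1/14)/3² + (8 - 3))² = ((1/14)*(⅑) + 5)² = (1/126 + 5)² = (631/126)² = 398161/15876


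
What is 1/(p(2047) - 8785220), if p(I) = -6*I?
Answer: -1/8797502 ≈ -1.1367e-7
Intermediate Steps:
1/(p(2047) - 8785220) = 1/(-6*2047 - 8785220) = 1/(-12282 - 8785220) = 1/(-8797502) = -1/8797502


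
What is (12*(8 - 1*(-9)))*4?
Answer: 816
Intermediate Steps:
(12*(8 - 1*(-9)))*4 = (12*(8 + 9))*4 = (12*17)*4 = 204*4 = 816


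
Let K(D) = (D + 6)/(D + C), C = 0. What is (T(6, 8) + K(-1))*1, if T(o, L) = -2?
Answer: -7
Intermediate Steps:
K(D) = (6 + D)/D (K(D) = (D + 6)/(D + 0) = (6 + D)/D)
(T(6, 8) + K(-1))*1 = (-2 + (6 - 1)/(-1))*1 = (-2 - 1*5)*1 = (-2 - 5)*1 = -7*1 = -7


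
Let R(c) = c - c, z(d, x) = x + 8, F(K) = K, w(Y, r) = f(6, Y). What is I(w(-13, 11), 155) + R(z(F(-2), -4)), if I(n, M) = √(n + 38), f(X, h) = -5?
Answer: √33 ≈ 5.7446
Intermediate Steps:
w(Y, r) = -5
z(d, x) = 8 + x
R(c) = 0
I(n, M) = √(38 + n)
I(w(-13, 11), 155) + R(z(F(-2), -4)) = √(38 - 5) + 0 = √33 + 0 = √33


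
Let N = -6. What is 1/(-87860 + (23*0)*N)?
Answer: -1/87860 ≈ -1.1382e-5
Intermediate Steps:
1/(-87860 + (23*0)*N) = 1/(-87860 + (23*0)*(-6)) = 1/(-87860 + 0*(-6)) = 1/(-87860 + 0) = 1/(-87860) = -1/87860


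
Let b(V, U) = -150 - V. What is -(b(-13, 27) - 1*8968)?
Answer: 9105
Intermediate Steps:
-(b(-13, 27) - 1*8968) = -((-150 - 1*(-13)) - 1*8968) = -((-150 + 13) - 8968) = -(-137 - 8968) = -1*(-9105) = 9105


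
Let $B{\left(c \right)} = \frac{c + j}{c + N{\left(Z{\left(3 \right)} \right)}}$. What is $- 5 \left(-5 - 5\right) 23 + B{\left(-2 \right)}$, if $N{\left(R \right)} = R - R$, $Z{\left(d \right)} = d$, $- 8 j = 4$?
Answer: $\frac{4605}{4} \approx 1151.3$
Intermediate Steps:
$j = - \frac{1}{2}$ ($j = \left(- \frac{1}{8}\right) 4 = - \frac{1}{2} \approx -0.5$)
$N{\left(R \right)} = 0$
$B{\left(c \right)} = \frac{- \frac{1}{2} + c}{c}$ ($B{\left(c \right)} = \frac{c - \frac{1}{2}}{c + 0} = \frac{- \frac{1}{2} + c}{c}$)
$- 5 \left(-5 - 5\right) 23 + B{\left(-2 \right)} = - 5 \left(-5 - 5\right) 23 + \frac{- \frac{1}{2} - 2}{-2} = \left(-5\right) \left(-10\right) 23 - - \frac{5}{4} = 50 \cdot 23 + \frac{5}{4} = 1150 + \frac{5}{4} = \frac{4605}{4}$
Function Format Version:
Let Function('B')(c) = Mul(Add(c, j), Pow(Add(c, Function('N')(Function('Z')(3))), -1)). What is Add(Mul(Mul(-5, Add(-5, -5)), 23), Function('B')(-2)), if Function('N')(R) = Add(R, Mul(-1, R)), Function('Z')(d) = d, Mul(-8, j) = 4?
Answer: Rational(4605, 4) ≈ 1151.3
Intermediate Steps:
j = Rational(-1, 2) (j = Mul(Rational(-1, 8), 4) = Rational(-1, 2) ≈ -0.50000)
Function('N')(R) = 0
Function('B')(c) = Mul(Pow(c, -1), Add(Rational(-1, 2), c)) (Function('B')(c) = Mul(Add(c, Rational(-1, 2)), Pow(Add(c, 0), -1)) = Mul(Add(Rational(-1, 2), c), Pow(c, -1)) = Mul(Pow(c, -1), Add(Rational(-1, 2), c)))
Add(Mul(Mul(-5, Add(-5, -5)), 23), Function('B')(-2)) = Add(Mul(Mul(-5, Add(-5, -5)), 23), Mul(Pow(-2, -1), Add(Rational(-1, 2), -2))) = Add(Mul(Mul(-5, -10), 23), Mul(Rational(-1, 2), Rational(-5, 2))) = Add(Mul(50, 23), Rational(5, 4)) = Add(1150, Rational(5, 4)) = Rational(4605, 4)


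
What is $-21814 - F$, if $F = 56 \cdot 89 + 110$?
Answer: $-26908$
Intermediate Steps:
$F = 5094$ ($F = 4984 + 110 = 5094$)
$-21814 - F = -21814 - 5094 = -26908$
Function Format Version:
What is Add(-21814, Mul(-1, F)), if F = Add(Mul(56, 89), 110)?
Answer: -26908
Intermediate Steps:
F = 5094 (F = Add(4984, 110) = 5094)
Add(-21814, Mul(-1, F)) = Add(-21814, Mul(-1, 5094)) = Add(-21814, -5094) = -26908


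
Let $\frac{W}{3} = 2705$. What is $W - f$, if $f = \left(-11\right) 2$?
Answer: $8137$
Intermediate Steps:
$W = 8115$ ($W = 3 \cdot 2705 = 8115$)
$f = -22$
$W - f = 8115 - -22 = 8115 + 22 = 8137$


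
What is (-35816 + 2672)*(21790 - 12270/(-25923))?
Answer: -6240732813120/8641 ≈ -7.2222e+8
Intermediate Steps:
(-35816 + 2672)*(21790 - 12270/(-25923)) = -33144*(21790 - 12270*(-1/25923)) = -33144*(21790 + 4090/8641) = -33144*188291480/8641 = -6240732813120/8641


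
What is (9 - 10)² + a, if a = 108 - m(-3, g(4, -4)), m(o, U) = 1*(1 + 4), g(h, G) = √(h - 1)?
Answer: 104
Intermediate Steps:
g(h, G) = √(-1 + h)
m(o, U) = 5 (m(o, U) = 1*5 = 5)
a = 103 (a = 108 - 1*5 = 108 - 5 = 103)
(9 - 10)² + a = (9 - 10)² + 103 = (-1)² + 103 = 1 + 103 = 104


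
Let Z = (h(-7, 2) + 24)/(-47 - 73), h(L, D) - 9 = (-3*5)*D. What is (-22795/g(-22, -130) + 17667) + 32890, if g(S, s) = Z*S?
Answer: 100227/11 ≈ 9111.5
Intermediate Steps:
h(L, D) = 9 - 15*D (h(L, D) = 9 + (-3*5)*D = 9 - 15*D)
Z = -1/40 (Z = ((9 - 15*2) + 24)/(-47 - 73) = ((9 - 30) + 24)/(-120) = (-21 + 24)*(-1/120) = 3*(-1/120) = -1/40 ≈ -0.025000)
g(S, s) = -S/40
(-22795/g(-22, -130) + 17667) + 32890 = (-22795/((-1/40*(-22))) + 17667) + 32890 = (-22795/11/20 + 17667) + 32890 = (-22795*20/11 + 17667) + 32890 = (-455900/11 + 17667) + 32890 = -261563/11 + 32890 = 100227/11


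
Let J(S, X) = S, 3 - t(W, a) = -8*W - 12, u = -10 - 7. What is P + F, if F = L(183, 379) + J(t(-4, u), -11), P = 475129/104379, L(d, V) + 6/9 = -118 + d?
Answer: 1805245/34793 ≈ 51.885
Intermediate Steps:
u = -17
L(d, V) = -356/3 + d (L(d, V) = -2/3 + (-118 + d) = -356/3 + d)
t(W, a) = 15 + 8*W (t(W, a) = 3 - (-8*W - 12) = 3 - (-12 - 8*W) = 3 + (12 + 8*W) = 15 + 8*W)
P = 475129/104379 (P = 475129*(1/104379) = 475129/104379 ≈ 4.5520)
F = 142/3 (F = (-356/3 + 183) + (15 + 8*(-4)) = 193/3 + (15 - 32) = 193/3 - 17 = 142/3 ≈ 47.333)
P + F = 475129/104379 + 142/3 = 1805245/34793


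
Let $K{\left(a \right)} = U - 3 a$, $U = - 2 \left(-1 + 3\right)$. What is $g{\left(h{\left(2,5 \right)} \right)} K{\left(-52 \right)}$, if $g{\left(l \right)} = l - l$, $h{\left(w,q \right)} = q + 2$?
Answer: $0$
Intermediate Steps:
$h{\left(w,q \right)} = 2 + q$
$g{\left(l \right)} = 0$
$U = -4$ ($U = \left(-2\right) 2 = -4$)
$K{\left(a \right)} = -4 - 3 a$
$g{\left(h{\left(2,5 \right)} \right)} K{\left(-52 \right)} = 0 \left(-4 - -156\right) = 0 \left(-4 + 156\right) = 0 \cdot 152 = 0$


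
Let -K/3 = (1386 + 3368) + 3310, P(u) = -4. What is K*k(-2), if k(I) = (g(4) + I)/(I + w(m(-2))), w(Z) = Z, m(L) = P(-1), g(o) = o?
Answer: 8064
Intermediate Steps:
m(L) = -4
K = -24192 (K = -3*((1386 + 3368) + 3310) = -3*(4754 + 3310) = -3*8064 = -24192)
k(I) = (4 + I)/(-4 + I) (k(I) = (4 + I)/(I - 4) = (4 + I)/(-4 + I))
K*k(-2) = -24192*(4 - 2)/(-4 - 2) = -24192*2/(-6) = -(-4032)*2 = -24192*(-⅓) = 8064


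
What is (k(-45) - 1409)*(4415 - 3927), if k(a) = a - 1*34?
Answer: -726144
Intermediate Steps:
k(a) = -34 + a (k(a) = a - 34 = -34 + a)
(k(-45) - 1409)*(4415 - 3927) = ((-34 - 45) - 1409)*(4415 - 3927) = (-79 - 1409)*488 = -1488*488 = -726144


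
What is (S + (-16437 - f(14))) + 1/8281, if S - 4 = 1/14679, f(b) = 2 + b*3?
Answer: -286127336309/17365257 ≈ -16477.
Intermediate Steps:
f(b) = 2 + 3*b
S = 58717/14679 (S = 4 + 1/14679 = 58717/14679 ≈ 4.0001)
(S + (-16437 - f(14))) + 1/8281 = (58717/14679 + (-16437 - (2 + 3*14))) + 1/8281 = (58717/14679 + (-16437 - (2 + 42))) + 1/8281 = (58717/14679 + (-16437 - 1*44)) + 1/8281 = (58717/14679 + (-16437 - 44)) + 1/8281 = (58717/14679 - 16481) + 1/8281 = -241865882/14679 + 1/8281 = -286127336309/17365257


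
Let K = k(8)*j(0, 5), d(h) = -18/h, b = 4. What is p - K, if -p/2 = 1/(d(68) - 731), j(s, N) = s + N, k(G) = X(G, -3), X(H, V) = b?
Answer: -497192/24863 ≈ -19.997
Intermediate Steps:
X(H, V) = 4
k(G) = 4
j(s, N) = N + s
p = 68/24863 (p = -2/(-18/68 - 731) = -2/(-18*1/68 - 731) = -2/(-9/34 - 731) = -2/(-24863/34) = -2*(-34/24863) = 68/24863 ≈ 0.0027350)
K = 20 (K = 4*(5 + 0) = 4*5 = 20)
p - K = 68/24863 - 1*20 = 68/24863 - 20 = -497192/24863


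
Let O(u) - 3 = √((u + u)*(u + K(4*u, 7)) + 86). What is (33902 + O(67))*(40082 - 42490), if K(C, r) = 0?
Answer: -81643240 - 4816*√2266 ≈ -8.1873e+7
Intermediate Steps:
O(u) = 3 + √(86 + 2*u²) (O(u) = 3 + √((u + u)*(u + 0) + 86) = 3 + √((2*u)*u + 86) = 3 + √(2*u² + 86) = 3 + √(86 + 2*u²))
(33902 + O(67))*(40082 - 42490) = (33902 + (3 + √(86 + 2*67²)))*(40082 - 42490) = (33902 + (3 + √(86 + 2*4489)))*(-2408) = (33902 + (3 + √(86 + 8978)))*(-2408) = (33902 + (3 + √9064))*(-2408) = (33902 + (3 + 2*√2266))*(-2408) = (33905 + 2*√2266)*(-2408) = -81643240 - 4816*√2266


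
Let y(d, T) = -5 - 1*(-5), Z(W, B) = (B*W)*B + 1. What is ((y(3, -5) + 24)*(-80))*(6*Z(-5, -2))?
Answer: 218880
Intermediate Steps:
Z(W, B) = 1 + W*B**2 (Z(W, B) = W*B**2 + 1 = 1 + W*B**2)
y(d, T) = 0 (y(d, T) = -5 + 5 = 0)
((y(3, -5) + 24)*(-80))*(6*Z(-5, -2)) = ((0 + 24)*(-80))*(6*(1 - 5*(-2)**2)) = (24*(-80))*(6*(1 - 5*4)) = -11520*(1 - 20) = -11520*(-19) = -1920*(-114) = 218880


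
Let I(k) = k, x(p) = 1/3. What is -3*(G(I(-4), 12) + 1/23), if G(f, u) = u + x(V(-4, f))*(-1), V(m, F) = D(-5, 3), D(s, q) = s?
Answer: -808/23 ≈ -35.130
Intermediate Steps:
V(m, F) = -5
x(p) = 1/3
G(f, u) = -1/3 + u (G(f, u) = u + (1/3)*(-1) = u - 1/3 = -1/3 + u)
-3*(G(I(-4), 12) + 1/23) = -3*((-1/3 + 12) + 1/23) = -3*(35/3 + 1/23) = -3*808/69 = -808/23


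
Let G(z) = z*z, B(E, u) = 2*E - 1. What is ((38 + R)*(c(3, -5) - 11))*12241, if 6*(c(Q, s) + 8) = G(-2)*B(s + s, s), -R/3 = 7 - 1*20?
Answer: -31104381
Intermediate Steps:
B(E, u) = -1 + 2*E
G(z) = z²
R = 39 (R = -3*(7 - 1*20) = -3*(7 - 20) = -3*(-13) = 39)
c(Q, s) = -26/3 + 8*s/3 (c(Q, s) = -8 + ((-2)²*(-1 + 2*(s + s)))/6 = -8 + (4*(-1 + 2*(2*s)))/6 = -8 + (4*(-1 + 4*s))/6 = -8 + (-4 + 16*s)/6 = -8 + (-⅔ + 8*s/3) = -26/3 + 8*s/3)
((38 + R)*(c(3, -5) - 11))*12241 = ((38 + 39)*((-26/3 + (8/3)*(-5)) - 11))*12241 = (77*((-26/3 - 40/3) - 11))*12241 = (77*(-22 - 11))*12241 = (77*(-33))*12241 = -2541*12241 = -31104381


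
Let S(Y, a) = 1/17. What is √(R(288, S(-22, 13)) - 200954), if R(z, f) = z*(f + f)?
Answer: I*√58065914/17 ≈ 448.24*I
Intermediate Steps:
S(Y, a) = 1/17
R(z, f) = 2*f*z (R(z, f) = z*(2*f) = 2*f*z)
√(R(288, S(-22, 13)) - 200954) = √(2*(1/17)*288 - 200954) = √(576/17 - 200954) = √(-3415642/17) = I*√58065914/17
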